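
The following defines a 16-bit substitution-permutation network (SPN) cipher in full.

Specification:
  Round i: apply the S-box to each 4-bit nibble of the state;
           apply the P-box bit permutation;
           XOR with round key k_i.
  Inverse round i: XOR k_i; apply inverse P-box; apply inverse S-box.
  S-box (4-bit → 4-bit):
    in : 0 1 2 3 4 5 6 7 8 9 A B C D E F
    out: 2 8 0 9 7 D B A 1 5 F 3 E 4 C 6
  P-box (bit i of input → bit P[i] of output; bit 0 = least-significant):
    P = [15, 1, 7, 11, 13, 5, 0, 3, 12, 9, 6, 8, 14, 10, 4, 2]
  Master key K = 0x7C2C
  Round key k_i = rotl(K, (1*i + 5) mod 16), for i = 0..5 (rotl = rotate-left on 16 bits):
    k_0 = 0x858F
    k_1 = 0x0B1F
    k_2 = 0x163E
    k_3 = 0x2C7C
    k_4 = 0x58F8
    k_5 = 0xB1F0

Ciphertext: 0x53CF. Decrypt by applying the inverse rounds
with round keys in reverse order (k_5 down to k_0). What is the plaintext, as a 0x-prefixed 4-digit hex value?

s_0 = ciphertext = 0x53CF
s_1 = InvRound(s_0, k_5) = 0x50AB
s_2 = InvRound(s_1, k_4) = 0xDDD7
s_3 = InvRound(s_2, k_3) = 0x83A4
s_4 = InvRound(s_3, k_2) = 0xF314
s_5 = InvRound(s_4, k_1) = 0x8856
s_6 = InvRound(s_5, k_0) = 0xFEEE

0xFEEE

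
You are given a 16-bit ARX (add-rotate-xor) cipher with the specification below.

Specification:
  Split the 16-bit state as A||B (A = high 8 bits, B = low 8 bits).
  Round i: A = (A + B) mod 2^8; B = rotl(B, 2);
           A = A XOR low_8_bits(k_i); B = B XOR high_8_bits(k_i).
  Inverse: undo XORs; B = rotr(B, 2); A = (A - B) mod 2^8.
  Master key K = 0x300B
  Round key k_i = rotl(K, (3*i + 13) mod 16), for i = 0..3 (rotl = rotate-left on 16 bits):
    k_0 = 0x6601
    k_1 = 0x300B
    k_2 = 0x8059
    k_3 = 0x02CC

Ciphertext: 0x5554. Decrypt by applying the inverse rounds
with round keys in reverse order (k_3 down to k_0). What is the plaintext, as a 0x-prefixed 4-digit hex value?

s_0 = ciphertext = 0x5554
s_1 = InvRound(s_0, k_3) = 0x0495
s_2 = InvRound(s_1, k_2) = 0x1845
s_3 = InvRound(s_2, k_1) = 0xB65D
s_4 = InvRound(s_3, k_0) = 0xE9CE

0xE9CE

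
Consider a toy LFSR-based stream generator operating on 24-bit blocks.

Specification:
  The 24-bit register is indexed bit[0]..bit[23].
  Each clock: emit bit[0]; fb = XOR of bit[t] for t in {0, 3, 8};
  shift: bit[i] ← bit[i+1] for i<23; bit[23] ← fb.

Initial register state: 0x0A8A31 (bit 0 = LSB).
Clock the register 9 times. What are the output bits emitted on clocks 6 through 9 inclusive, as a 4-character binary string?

reg_0 = 0x0A8A31
clock 1: out=1, reg = 0x854518
clock 2: out=0, reg = 0x42A28C
clock 3: out=0, reg = 0xA15146
clock 4: out=0, reg = 0xD0A8A3
clock 5: out=1, reg = 0xE85451
clock 6: out=1, reg = 0xF42A28
clock 7: out=0, reg = 0xFA1514
clock 8: out=0, reg = 0xFD0A8A
clock 9: out=0, reg = 0xFE8545

1000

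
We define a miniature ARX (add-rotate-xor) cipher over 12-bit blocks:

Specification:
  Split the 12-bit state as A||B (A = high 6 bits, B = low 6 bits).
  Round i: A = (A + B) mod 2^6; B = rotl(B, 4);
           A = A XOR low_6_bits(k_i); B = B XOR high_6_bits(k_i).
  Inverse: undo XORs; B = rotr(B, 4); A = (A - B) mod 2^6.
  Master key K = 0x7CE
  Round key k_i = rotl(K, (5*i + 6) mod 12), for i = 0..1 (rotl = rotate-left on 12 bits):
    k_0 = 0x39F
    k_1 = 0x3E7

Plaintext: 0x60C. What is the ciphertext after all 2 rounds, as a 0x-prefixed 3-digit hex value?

0xBDC

s_0 = plaintext = 0x60C
s_1 = Round(s_0, k_0) = 0xECD
s_2 = Round(s_1, k_1) = 0xBDC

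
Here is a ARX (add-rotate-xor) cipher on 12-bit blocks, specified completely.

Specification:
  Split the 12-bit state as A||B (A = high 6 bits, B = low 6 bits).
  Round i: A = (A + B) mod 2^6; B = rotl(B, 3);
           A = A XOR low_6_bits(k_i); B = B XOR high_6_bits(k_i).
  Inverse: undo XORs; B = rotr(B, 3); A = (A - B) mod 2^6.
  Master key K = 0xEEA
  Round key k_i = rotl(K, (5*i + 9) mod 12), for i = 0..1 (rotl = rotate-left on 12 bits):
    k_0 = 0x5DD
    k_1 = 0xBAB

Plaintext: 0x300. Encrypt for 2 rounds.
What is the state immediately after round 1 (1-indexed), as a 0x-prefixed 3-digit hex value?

s_0 = plaintext = 0x300
s_1 = Round(s_0, k_0) = 0x457
s_2 = Round(s_1, k_1) = 0x0D4

0x457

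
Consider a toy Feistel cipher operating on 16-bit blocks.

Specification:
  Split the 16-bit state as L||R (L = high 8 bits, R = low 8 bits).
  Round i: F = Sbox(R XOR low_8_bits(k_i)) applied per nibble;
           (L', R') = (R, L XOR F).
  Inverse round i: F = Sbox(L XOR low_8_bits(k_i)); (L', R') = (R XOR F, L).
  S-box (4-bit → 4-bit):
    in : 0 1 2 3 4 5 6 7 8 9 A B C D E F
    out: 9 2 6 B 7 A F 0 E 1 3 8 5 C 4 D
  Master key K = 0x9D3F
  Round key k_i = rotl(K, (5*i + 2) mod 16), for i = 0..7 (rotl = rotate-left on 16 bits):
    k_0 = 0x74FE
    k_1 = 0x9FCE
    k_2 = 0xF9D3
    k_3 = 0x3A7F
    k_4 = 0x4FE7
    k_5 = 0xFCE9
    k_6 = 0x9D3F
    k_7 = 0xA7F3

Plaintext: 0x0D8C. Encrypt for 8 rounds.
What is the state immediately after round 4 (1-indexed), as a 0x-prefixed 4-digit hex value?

0x9192

s_0 = plaintext = 0x0D8C
s_1 = Round(s_0, k_0) = 0x8C0B
s_2 = Round(s_1, k_1) = 0x0BD6
s_3 = Round(s_2, k_2) = 0xD691
s_4 = Round(s_3, k_3) = 0x9192
s_5 = Round(s_4, k_4) = 0x929B
s_6 = Round(s_5, k_5) = 0x9B94
s_7 = Round(s_6, k_6) = 0x94A3
s_8 = Round(s_7, k_7) = 0xA33D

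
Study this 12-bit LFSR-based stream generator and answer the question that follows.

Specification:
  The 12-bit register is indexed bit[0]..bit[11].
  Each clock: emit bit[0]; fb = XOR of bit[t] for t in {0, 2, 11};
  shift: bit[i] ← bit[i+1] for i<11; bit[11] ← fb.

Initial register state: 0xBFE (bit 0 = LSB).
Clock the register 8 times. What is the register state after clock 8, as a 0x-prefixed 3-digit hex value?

reg_0 = 0xBFE
clock 1: out=0, reg = 0x5FF
clock 2: out=1, reg = 0x2FF
clock 3: out=1, reg = 0x17F
clock 4: out=1, reg = 0x0BF
clock 5: out=1, reg = 0x05F
clock 6: out=1, reg = 0x02F
clock 7: out=1, reg = 0x017
clock 8: out=1, reg = 0x00B

0x00B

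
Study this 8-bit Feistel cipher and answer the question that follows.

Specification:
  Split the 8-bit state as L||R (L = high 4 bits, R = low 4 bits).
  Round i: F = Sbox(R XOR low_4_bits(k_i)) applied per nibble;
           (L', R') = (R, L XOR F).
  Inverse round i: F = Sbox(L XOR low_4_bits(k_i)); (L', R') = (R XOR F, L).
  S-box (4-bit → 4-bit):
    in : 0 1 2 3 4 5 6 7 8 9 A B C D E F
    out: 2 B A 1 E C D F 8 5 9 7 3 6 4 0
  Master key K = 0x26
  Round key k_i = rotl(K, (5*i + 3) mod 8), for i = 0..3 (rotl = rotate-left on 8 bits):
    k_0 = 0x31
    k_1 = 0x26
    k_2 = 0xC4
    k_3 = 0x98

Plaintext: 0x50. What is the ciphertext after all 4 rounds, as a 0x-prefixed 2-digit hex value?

0xD4

s_0 = plaintext = 0x50
s_1 = Round(s_0, k_0) = 0x0E
s_2 = Round(s_1, k_1) = 0xE8
s_3 = Round(s_2, k_2) = 0x8D
s_4 = Round(s_3, k_3) = 0xD4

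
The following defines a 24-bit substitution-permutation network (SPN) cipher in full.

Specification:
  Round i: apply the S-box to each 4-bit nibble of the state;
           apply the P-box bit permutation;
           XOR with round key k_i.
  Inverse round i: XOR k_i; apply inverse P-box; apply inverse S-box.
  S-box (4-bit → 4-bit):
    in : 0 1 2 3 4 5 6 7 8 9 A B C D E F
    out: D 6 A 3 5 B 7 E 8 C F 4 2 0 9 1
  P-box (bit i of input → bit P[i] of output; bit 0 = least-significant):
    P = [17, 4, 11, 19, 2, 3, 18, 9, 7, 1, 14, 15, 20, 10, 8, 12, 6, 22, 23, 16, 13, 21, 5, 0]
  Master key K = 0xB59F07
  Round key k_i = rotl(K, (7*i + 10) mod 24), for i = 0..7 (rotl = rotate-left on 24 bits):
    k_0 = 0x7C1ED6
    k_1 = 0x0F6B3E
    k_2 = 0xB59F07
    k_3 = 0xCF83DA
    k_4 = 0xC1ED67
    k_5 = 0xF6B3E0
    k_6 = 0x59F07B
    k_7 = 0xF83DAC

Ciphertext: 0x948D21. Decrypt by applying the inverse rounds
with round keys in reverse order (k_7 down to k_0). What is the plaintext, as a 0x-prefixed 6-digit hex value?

0x7025F6

s_0 = ciphertext = 0x948D21
s_1 = InvRound(s_0, k_7) = 0x5C8E68
s_2 = InvRound(s_1, k_6) = 0xE82191
s_3 = InvRound(s_2, k_5) = 0x9FE895
s_4 = InvRound(s_3, k_4) = 0xB363B5
s_5 = InvRound(s_4, k_3) = 0xA3F768
s_6 = InvRound(s_5, k_2) = 0x0FF164
s_7 = InvRound(s_6, k_1) = 0xDF8221
s_8 = InvRound(s_7, k_0) = 0x7025F6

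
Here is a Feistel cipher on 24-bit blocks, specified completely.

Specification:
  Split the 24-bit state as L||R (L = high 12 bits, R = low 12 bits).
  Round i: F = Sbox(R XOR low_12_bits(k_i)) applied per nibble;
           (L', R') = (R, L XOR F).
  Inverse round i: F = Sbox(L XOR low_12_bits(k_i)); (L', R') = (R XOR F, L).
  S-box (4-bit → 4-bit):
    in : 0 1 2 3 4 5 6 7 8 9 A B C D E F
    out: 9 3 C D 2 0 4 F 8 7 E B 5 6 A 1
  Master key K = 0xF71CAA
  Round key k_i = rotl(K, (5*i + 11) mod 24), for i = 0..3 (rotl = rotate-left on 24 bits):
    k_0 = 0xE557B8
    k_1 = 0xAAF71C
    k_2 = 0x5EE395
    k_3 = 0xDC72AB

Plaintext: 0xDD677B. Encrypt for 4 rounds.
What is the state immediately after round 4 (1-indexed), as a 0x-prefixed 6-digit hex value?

0x3F8909

s_0 = plaintext = 0xDD677B
s_1 = Round(s_0, k_0) = 0x77B48B
s_2 = Round(s_1, k_1) = 0x48BA04
s_3 = Round(s_2, k_2) = 0xA043F8
s_4 = Round(s_3, k_3) = 0x3F8909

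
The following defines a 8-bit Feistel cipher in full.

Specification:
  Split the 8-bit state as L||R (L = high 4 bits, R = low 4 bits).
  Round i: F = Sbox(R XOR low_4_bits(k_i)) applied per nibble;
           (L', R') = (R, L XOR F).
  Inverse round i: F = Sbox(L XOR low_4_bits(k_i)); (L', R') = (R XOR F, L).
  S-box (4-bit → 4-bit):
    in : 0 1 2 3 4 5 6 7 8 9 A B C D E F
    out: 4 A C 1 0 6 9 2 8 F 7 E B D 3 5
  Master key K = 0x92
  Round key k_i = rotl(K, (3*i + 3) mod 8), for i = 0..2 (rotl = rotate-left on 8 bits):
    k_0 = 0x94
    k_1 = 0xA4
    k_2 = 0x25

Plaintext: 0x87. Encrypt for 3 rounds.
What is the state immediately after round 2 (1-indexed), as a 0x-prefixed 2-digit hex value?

0x9A

s_0 = plaintext = 0x87
s_1 = Round(s_0, k_0) = 0x79
s_2 = Round(s_1, k_1) = 0x9A
s_3 = Round(s_2, k_2) = 0xAC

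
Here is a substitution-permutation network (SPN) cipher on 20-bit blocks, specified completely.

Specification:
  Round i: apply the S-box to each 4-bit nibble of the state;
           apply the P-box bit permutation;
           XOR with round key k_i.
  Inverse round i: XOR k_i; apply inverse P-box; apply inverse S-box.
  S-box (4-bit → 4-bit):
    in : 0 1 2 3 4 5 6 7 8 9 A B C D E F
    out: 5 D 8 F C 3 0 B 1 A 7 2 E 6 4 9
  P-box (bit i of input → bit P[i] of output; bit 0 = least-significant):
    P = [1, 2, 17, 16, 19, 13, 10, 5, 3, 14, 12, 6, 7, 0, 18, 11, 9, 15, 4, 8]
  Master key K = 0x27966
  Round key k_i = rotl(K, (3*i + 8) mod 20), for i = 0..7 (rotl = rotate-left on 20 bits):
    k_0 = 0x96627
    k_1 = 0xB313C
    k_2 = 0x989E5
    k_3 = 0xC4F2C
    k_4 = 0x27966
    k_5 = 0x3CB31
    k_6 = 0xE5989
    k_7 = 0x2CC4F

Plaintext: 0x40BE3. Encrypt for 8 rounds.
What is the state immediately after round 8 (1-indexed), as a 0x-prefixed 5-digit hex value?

s_0 = plaintext = 0x40BE3
s_1 = Round(s_0, k_0) = 0xE23B1
s_2 = Round(s_1, k_1) = 0x84966
s_3 = Round(s_2, k_2) = 0xDC3A5
s_4 = Round(s_3, k_3) = 0x0B373
s_5 = Round(s_4, k_4) = 0x90B19
s_6 = Round(s_5, k_5) = 0xE0E95
s_7 = Round(s_6, k_6) = 0xA693F
s_8 = Round(s_7, k_7) = 0xB2A3D

0xB2A3D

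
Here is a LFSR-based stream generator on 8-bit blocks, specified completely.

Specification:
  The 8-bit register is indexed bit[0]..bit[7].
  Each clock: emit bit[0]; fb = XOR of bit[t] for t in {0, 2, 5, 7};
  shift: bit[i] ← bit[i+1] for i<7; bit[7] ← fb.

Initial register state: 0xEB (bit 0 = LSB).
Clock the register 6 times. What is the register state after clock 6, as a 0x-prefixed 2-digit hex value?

0x57

reg_0 = 0xEB
clock 1: out=1, reg = 0xF5
clock 2: out=1, reg = 0x7A
clock 3: out=0, reg = 0xBD
clock 4: out=1, reg = 0x5E
clock 5: out=0, reg = 0xAF
clock 6: out=1, reg = 0x57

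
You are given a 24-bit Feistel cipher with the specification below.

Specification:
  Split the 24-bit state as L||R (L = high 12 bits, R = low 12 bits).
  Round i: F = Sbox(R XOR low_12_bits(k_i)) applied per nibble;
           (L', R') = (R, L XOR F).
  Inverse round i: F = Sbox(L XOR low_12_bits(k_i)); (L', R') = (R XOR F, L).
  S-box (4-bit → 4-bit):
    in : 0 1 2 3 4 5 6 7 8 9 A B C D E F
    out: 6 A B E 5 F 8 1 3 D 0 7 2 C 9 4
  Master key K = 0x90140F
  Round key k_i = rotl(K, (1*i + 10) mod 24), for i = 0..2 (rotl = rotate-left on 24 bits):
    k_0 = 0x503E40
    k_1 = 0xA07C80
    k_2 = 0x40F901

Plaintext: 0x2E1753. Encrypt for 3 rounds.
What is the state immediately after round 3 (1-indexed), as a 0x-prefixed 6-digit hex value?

0x977957

s_0 = plaintext = 0x2E1753
s_1 = Round(s_0, k_0) = 0x753F4F
s_2 = Round(s_1, k_1) = 0xF4F977
s_3 = Round(s_2, k_2) = 0x977957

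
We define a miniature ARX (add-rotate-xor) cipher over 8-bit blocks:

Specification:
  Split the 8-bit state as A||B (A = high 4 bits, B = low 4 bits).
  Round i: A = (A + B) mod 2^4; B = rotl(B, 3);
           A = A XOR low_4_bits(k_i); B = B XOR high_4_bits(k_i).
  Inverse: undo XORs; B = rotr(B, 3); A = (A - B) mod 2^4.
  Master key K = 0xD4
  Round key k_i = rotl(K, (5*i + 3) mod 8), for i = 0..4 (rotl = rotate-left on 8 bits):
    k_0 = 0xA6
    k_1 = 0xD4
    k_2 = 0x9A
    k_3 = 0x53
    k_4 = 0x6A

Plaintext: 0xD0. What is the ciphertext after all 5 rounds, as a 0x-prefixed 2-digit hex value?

0x4B

s_0 = plaintext = 0xD0
s_1 = Round(s_0, k_0) = 0xBA
s_2 = Round(s_1, k_1) = 0x18
s_3 = Round(s_2, k_2) = 0x3D
s_4 = Round(s_3, k_3) = 0x3B
s_5 = Round(s_4, k_4) = 0x4B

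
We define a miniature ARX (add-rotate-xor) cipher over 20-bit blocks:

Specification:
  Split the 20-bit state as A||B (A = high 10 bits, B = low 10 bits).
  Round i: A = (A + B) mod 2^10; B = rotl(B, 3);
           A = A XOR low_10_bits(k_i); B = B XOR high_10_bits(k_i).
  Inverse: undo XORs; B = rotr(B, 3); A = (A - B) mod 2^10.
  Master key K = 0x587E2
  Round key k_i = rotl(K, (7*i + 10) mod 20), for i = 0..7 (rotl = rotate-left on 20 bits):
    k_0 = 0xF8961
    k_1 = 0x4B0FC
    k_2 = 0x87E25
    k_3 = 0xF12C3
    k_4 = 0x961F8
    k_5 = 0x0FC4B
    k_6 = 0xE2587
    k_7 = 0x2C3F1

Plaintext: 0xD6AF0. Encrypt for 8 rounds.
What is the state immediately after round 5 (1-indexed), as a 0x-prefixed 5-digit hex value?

s_0 = plaintext = 0xD6AF0
s_1 = Round(s_0, k_0) = 0xCAC67
s_2 = Round(s_1, k_1) = 0xDBA14
s_3 = Round(s_2, k_2) = 0xE9EBB
s_4 = Round(s_3, k_3) = 0x28619
s_5 = Round(s_4, k_4) = 0xD0A94
s_6 = Round(s_5, k_5) = 0x6749A
s_7 = Round(s_6, k_6) = 0xEC358
s_8 = Round(s_7, k_7) = 0x3E676

0xD0A94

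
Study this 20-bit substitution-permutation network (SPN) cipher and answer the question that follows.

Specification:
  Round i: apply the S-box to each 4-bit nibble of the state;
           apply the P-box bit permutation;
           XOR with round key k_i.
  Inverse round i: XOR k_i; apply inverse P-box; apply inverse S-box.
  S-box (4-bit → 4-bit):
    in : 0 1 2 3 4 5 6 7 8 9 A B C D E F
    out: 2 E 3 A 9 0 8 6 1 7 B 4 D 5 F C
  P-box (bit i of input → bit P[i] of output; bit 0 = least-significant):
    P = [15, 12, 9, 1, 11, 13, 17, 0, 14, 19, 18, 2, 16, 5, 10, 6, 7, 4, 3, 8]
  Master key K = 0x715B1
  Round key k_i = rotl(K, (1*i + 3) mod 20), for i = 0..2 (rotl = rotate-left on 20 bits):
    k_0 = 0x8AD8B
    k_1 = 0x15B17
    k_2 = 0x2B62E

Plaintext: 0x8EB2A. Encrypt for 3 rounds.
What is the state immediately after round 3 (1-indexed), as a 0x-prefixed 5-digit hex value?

0x562E5

s_0 = plaintext = 0x8EB2A
s_1 = Round(s_0, k_0) = 0xD1169
s_2 = Round(s_1, k_1) = 0xDCDFA
s_3 = Round(s_2, k_2) = 0x562E5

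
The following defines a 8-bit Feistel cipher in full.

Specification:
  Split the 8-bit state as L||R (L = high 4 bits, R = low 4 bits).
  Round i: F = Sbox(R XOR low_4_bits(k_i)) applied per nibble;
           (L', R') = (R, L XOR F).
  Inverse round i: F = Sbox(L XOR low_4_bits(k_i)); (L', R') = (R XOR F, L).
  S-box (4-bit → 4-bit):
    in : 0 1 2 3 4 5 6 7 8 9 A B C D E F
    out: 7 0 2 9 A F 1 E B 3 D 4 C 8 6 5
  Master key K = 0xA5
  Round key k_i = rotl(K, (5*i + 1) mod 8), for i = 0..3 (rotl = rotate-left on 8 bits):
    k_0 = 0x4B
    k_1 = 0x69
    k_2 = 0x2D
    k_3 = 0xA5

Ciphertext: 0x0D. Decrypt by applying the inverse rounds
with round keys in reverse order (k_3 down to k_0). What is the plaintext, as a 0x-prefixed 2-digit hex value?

s_0 = ciphertext = 0x0D
s_1 = InvRound(s_0, k_3) = 0x20
s_2 = InvRound(s_1, k_2) = 0x52
s_3 = InvRound(s_2, k_1) = 0xE5
s_4 = InvRound(s_3, k_0) = 0xAE

0xAE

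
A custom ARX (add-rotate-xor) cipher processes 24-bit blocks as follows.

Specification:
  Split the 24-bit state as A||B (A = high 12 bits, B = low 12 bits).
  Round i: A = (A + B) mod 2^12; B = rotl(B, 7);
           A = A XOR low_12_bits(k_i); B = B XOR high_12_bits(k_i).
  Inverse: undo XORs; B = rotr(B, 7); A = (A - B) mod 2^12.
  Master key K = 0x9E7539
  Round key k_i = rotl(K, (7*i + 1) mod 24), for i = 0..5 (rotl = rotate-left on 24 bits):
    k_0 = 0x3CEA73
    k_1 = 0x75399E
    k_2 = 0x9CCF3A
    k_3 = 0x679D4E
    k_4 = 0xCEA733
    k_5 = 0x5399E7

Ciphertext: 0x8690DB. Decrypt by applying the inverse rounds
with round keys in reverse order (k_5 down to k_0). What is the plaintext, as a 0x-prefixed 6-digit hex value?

0xFA1252

s_0 = ciphertext = 0x8690DB
s_1 = InvRound(s_0, k_5) = 0x543C4B
s_2 = InvRound(s_1, k_4) = 0xE4F421
s_3 = InvRound(s_2, k_3) = 0x7FDB04
s_4 = InvRound(s_3, k_2) = 0xFC2905
s_5 = InvRound(s_4, k_1) = 0xB80ADC
s_6 = InvRound(s_5, k_0) = 0xFA1252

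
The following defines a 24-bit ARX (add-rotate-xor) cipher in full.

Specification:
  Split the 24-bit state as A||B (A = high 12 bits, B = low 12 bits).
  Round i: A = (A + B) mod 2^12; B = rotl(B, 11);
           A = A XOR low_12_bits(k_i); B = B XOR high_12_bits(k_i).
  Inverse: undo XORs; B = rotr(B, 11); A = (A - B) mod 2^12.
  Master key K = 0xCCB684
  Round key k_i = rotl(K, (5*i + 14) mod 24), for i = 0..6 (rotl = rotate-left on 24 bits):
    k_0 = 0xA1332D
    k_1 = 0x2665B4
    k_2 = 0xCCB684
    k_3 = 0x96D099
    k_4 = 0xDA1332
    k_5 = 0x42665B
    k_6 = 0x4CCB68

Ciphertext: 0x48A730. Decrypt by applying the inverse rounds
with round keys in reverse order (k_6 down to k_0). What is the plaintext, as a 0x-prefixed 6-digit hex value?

s_0 = ciphertext = 0x48A730
s_1 = InvRound(s_0, k_6) = 0x7EA7F8
s_2 = InvRound(s_1, k_5) = 0x9F57BC
s_3 = InvRound(s_2, k_4) = 0x68C43B
s_4 = InvRound(s_3, k_3) = 0xB68AAD
s_5 = InvRound(s_4, k_2) = 0x120CCC
s_6 = InvRound(s_5, k_1) = 0x73FD55
s_7 = InvRound(s_6, k_0) = 0x586E8C

0x586E8C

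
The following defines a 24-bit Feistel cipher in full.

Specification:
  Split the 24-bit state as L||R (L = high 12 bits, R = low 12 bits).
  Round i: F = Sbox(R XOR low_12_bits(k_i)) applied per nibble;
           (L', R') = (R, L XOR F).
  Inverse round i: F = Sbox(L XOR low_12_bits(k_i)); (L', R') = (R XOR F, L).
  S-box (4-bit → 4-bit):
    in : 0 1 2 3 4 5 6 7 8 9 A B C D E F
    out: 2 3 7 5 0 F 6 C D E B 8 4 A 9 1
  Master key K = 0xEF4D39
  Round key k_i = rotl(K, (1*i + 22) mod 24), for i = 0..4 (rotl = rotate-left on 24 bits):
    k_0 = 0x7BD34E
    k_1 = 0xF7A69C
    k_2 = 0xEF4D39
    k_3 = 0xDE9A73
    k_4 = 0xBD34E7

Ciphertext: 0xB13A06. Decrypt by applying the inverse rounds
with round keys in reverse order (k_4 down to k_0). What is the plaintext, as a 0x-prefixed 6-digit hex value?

s_0 = ciphertext = 0xB13A06
s_1 = InvRound(s_0, k_4) = 0xB16B13
s_2 = InvRound(s_1, k_3) = 0x87CB16
s_3 = InvRound(s_2, k_2) = 0x41987C
s_4 = InvRound(s_3, k_1) = 0xFA3419
s_5 = InvRound(s_4, k_0) = 0x083FA3

0x083FA3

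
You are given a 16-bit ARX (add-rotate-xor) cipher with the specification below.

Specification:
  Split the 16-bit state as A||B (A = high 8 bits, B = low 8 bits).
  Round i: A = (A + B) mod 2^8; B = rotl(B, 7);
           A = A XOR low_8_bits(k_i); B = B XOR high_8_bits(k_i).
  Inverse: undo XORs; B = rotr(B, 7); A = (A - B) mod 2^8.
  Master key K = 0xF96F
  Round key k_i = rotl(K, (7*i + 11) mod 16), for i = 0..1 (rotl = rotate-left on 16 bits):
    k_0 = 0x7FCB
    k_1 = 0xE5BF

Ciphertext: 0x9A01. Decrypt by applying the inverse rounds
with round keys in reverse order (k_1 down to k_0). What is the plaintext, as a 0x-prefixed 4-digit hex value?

s_0 = ciphertext = 0x9A01
s_1 = InvRound(s_0, k_1) = 0x5CC9
s_2 = InvRound(s_1, k_0) = 0x2A6D

0x2A6D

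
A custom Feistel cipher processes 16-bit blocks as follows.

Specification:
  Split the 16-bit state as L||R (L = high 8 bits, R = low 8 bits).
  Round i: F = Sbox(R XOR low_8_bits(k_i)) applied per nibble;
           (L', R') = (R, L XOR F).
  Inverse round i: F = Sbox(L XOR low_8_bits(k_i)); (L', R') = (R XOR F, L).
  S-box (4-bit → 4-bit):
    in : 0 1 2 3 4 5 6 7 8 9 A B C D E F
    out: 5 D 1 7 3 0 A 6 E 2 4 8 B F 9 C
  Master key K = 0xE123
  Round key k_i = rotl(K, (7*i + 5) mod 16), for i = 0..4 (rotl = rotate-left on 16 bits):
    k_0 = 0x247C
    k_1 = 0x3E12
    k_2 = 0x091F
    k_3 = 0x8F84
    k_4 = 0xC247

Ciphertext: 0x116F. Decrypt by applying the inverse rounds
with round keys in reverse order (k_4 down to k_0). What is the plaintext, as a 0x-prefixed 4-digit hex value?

0x8289

s_0 = ciphertext = 0x116F
s_1 = InvRound(s_0, k_4) = 0x6511
s_2 = InvRound(s_1, k_3) = 0x8C65
s_3 = InvRound(s_2, k_2) = 0x428C
s_4 = InvRound(s_3, k_1) = 0x8942
s_5 = InvRound(s_4, k_0) = 0x8289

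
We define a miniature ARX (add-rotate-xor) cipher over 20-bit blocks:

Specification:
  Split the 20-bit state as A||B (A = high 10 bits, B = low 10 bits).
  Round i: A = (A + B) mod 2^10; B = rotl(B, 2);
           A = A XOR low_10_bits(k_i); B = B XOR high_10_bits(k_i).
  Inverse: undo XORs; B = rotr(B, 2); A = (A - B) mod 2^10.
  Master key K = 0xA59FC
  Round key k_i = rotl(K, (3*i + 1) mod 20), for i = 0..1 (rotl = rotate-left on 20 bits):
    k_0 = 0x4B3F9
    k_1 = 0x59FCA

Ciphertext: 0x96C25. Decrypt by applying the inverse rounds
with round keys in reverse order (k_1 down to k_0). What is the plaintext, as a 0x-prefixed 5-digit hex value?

0xF64DF

s_0 = ciphertext = 0x96C25
s_1 = InvRound(s_0, k_1) = 0xD0650
s_2 = InvRound(s_1, k_0) = 0xF64DF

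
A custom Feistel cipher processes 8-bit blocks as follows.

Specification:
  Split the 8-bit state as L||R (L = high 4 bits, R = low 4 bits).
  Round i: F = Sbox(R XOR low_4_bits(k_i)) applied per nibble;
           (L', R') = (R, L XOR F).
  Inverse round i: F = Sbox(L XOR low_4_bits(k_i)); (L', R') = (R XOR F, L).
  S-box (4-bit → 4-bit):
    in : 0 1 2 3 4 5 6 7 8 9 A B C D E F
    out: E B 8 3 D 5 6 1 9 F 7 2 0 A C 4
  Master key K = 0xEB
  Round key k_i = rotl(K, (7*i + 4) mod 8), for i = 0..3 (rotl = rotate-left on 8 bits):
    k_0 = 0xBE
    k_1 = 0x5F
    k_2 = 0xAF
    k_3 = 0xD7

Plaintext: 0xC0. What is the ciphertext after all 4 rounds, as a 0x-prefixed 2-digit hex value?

0x21

s_0 = plaintext = 0xC0
s_1 = Round(s_0, k_0) = 0x00
s_2 = Round(s_1, k_1) = 0x04
s_3 = Round(s_2, k_2) = 0x42
s_4 = Round(s_3, k_3) = 0x21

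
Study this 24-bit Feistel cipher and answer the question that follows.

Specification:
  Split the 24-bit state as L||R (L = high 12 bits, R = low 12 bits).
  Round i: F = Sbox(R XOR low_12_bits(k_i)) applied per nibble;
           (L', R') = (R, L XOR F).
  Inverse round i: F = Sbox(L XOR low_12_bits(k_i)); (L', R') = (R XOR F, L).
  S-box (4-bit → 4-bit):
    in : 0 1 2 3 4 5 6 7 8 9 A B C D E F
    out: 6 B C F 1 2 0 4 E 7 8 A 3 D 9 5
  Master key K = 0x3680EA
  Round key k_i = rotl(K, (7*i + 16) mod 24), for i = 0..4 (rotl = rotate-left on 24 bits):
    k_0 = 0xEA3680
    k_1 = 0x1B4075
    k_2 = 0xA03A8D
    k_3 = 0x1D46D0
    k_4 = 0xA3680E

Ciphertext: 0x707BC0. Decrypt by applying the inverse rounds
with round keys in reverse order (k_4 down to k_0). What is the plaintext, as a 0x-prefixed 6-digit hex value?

0x0B92D9

s_0 = ciphertext = 0x707BC0
s_1 = InvRound(s_0, k_4) = 0xEA7707
s_2 = InvRound(s_1, k_3) = 0x943EA7
s_3 = InvRound(s_2, k_2) = 0x19E943
s_4 = InvRound(s_3, k_1) = 0x2D919E
s_5 = InvRound(s_4, k_0) = 0x0B92D9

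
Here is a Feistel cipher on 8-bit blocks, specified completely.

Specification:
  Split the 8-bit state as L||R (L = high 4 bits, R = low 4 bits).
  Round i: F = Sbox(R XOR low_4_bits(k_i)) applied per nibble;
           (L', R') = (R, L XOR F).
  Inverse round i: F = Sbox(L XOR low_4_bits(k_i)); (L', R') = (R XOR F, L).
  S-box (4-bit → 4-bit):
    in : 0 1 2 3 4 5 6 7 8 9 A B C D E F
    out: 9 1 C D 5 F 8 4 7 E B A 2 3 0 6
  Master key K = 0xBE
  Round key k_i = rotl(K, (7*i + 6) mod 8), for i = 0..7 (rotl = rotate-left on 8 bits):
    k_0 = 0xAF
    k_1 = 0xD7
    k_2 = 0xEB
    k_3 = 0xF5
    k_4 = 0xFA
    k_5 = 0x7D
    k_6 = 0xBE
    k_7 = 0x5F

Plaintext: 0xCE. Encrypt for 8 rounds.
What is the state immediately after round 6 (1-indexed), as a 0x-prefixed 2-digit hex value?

s_0 = plaintext = 0xCE
s_1 = Round(s_0, k_0) = 0xED
s_2 = Round(s_1, k_1) = 0xD5
s_3 = Round(s_2, k_2) = 0x5D
s_4 = Round(s_3, k_3) = 0xD2
s_5 = Round(s_4, k_4) = 0x2A
s_6 = Round(s_5, k_5) = 0xA6
s_7 = Round(s_6, k_6) = 0x6D
s_8 = Round(s_7, k_7) = 0xDA

0xA6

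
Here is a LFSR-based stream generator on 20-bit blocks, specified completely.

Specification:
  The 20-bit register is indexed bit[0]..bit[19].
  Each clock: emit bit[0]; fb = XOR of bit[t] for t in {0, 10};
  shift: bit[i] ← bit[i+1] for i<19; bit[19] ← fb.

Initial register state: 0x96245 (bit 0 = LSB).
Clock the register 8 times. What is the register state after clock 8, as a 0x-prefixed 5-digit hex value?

reg_0 = 0x96245
clock 1: out=1, reg = 0xCB122
clock 2: out=0, reg = 0x65891
clock 3: out=1, reg = 0xB2C48
clock 4: out=0, reg = 0xD9624
clock 5: out=0, reg = 0xECB12
clock 6: out=0, reg = 0x76589
clock 7: out=1, reg = 0x3B2C4
clock 8: out=0, reg = 0x1D962

0x1D962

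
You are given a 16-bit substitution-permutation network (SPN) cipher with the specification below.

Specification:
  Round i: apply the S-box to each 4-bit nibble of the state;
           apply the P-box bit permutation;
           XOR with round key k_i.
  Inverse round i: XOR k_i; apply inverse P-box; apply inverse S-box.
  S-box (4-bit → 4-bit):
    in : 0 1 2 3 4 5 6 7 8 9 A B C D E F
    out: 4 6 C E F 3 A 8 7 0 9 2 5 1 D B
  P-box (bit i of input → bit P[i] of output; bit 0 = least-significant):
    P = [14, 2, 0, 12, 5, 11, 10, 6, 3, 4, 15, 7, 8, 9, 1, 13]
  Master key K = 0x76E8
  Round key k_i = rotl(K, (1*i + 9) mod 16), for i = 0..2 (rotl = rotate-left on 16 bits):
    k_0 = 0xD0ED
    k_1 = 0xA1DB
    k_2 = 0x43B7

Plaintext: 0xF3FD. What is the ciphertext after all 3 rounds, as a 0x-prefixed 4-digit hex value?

0x460D

s_0 = plaintext = 0xF3FD
s_1 = Round(s_0, k_0) = 0x3B1D
s_2 = Round(s_1, k_1) = 0xCFC9
s_3 = Round(s_2, k_2) = 0x460D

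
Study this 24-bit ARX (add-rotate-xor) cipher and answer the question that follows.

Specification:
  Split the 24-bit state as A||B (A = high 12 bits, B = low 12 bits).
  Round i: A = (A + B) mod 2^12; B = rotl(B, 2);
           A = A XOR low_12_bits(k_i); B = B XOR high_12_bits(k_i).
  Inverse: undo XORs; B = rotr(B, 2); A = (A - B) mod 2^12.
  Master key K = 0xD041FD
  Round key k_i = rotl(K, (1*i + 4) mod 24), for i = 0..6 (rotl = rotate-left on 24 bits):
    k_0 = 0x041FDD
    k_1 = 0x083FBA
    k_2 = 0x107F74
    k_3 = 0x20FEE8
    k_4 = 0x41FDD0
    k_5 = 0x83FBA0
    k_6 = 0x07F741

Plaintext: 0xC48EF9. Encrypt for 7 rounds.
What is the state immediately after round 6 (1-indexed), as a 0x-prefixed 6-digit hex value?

s_0 = plaintext = 0xC48EF9
s_1 = Round(s_0, k_0) = 0x49CBA6
s_2 = Round(s_1, k_1) = 0xFF8E19
s_3 = Round(s_2, k_2) = 0x165960
s_4 = Round(s_3, k_3) = 0x42D78D
s_5 = Round(s_4, k_4) = 0x66AA2A
s_6 = Round(s_5, k_5) = 0xB34095
s_7 = Round(s_6, k_6) = 0xC8822B

0xB34095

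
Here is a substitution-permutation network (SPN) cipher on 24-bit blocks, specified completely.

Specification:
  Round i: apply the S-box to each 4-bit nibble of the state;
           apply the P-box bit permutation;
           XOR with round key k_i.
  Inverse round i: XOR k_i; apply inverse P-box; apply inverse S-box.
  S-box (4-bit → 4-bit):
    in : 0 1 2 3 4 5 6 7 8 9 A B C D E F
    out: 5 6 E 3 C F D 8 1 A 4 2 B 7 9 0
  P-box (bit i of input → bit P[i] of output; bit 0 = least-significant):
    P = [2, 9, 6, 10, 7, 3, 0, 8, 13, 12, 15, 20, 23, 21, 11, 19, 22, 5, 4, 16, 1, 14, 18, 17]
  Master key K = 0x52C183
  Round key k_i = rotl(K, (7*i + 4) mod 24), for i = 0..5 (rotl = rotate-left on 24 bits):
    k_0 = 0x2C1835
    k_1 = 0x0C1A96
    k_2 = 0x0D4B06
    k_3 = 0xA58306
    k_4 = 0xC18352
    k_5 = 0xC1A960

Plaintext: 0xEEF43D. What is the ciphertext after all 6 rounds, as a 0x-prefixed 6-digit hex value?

s_0 = plaintext = 0xEEF43D
s_1 = Round(s_0, k_0) = 0x7F9AFB
s_2 = Round(s_1, k_1) = 0x269896
s_3 = Round(s_2, k_2) = 0x622E5A
s_4 = Round(s_3, k_3) = 0x9AAAFD
s_5 = Round(s_4, k_4) = 0xC34906
s_6 = Round(s_5, k_5) = 0x9BF587

0x9BF587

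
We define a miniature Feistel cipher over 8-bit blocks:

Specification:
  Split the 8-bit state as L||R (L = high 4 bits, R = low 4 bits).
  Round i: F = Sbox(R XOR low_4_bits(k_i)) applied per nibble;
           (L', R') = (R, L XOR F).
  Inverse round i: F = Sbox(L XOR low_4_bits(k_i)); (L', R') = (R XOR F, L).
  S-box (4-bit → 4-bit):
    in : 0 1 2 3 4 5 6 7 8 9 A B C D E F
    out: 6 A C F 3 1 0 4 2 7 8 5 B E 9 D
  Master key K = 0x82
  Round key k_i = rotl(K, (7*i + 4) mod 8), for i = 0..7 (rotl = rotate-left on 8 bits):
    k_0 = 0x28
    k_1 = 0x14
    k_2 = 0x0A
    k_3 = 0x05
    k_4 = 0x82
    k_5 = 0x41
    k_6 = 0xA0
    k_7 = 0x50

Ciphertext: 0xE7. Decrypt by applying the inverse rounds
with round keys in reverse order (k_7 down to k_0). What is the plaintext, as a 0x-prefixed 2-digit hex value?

0x2D

s_0 = ciphertext = 0xE7
s_1 = InvRound(s_0, k_7) = 0xEE
s_2 = InvRound(s_1, k_6) = 0x7E
s_3 = InvRound(s_2, k_5) = 0xE7
s_4 = InvRound(s_3, k_4) = 0xCE
s_5 = InvRound(s_4, k_3) = 0x9C
s_6 = InvRound(s_5, k_2) = 0x39
s_7 = InvRound(s_6, k_1) = 0xD3
s_8 = InvRound(s_7, k_0) = 0x2D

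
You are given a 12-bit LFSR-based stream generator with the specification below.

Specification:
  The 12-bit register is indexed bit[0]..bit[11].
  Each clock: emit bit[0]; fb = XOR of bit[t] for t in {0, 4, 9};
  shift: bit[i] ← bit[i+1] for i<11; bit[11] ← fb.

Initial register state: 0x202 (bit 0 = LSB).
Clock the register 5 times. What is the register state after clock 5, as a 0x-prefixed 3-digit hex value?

reg_0 = 0x202
clock 1: out=0, reg = 0x901
clock 2: out=1, reg = 0xC80
clock 3: out=0, reg = 0x640
clock 4: out=0, reg = 0xB20
clock 5: out=0, reg = 0xD90

0xD90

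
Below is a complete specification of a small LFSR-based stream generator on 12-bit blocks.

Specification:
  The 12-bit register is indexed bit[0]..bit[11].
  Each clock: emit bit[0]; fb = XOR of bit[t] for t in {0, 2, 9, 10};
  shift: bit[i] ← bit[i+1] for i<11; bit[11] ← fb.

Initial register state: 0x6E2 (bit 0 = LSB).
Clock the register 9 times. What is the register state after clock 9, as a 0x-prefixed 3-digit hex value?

0xBC3

reg_0 = 0x6E2
clock 1: out=0, reg = 0x371
clock 2: out=1, reg = 0x1B8
clock 3: out=0, reg = 0x0DC
clock 4: out=0, reg = 0x86E
clock 5: out=0, reg = 0xC37
clock 6: out=1, reg = 0xE1B
clock 7: out=1, reg = 0xF0D
clock 8: out=1, reg = 0x786
clock 9: out=0, reg = 0xBC3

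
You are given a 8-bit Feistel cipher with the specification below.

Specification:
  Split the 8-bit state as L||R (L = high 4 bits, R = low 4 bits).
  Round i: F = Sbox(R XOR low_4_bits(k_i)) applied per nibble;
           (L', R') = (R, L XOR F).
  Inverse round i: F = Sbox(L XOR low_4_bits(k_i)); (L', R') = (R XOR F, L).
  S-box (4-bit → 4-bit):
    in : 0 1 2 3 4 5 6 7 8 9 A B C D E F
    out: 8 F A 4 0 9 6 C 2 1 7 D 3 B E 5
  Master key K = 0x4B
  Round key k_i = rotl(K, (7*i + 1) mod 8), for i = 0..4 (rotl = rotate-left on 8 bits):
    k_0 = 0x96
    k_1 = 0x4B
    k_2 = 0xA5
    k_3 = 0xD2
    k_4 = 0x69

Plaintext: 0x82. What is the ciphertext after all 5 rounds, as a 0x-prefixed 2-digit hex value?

0x83

s_0 = plaintext = 0x82
s_1 = Round(s_0, k_0) = 0x28
s_2 = Round(s_1, k_1) = 0x86
s_3 = Round(s_2, k_2) = 0x6C
s_4 = Round(s_3, k_3) = 0xC8
s_5 = Round(s_4, k_4) = 0x83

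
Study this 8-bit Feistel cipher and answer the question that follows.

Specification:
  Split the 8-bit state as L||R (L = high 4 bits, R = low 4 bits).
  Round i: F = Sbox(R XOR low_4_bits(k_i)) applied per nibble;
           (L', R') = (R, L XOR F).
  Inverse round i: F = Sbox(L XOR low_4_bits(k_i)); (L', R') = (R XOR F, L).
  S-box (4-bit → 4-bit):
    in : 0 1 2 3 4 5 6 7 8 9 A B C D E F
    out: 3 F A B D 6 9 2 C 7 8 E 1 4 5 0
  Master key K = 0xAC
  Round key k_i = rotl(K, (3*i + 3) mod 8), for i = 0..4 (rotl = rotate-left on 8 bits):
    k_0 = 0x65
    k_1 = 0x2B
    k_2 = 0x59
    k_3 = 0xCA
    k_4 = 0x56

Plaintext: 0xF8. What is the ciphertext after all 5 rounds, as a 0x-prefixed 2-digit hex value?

s_0 = plaintext = 0xF8
s_1 = Round(s_0, k_0) = 0x8B
s_2 = Round(s_1, k_1) = 0xBB
s_3 = Round(s_2, k_2) = 0xB1
s_4 = Round(s_3, k_3) = 0x15
s_5 = Round(s_4, k_4) = 0x5A

0x5A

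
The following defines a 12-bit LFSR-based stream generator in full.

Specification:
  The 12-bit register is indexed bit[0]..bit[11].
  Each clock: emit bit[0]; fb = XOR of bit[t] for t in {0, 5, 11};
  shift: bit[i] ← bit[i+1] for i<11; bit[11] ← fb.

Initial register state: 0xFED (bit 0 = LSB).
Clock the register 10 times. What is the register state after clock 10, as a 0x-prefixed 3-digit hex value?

reg_0 = 0xFED
clock 1: out=1, reg = 0xFF6
clock 2: out=0, reg = 0x7FB
clock 3: out=1, reg = 0x3FD
clock 4: out=1, reg = 0x1FE
clock 5: out=0, reg = 0x8FF
clock 6: out=1, reg = 0xC7F
clock 7: out=1, reg = 0xE3F
clock 8: out=1, reg = 0xF1F
clock 9: out=1, reg = 0x78F
clock 10: out=1, reg = 0xBC7

0xBC7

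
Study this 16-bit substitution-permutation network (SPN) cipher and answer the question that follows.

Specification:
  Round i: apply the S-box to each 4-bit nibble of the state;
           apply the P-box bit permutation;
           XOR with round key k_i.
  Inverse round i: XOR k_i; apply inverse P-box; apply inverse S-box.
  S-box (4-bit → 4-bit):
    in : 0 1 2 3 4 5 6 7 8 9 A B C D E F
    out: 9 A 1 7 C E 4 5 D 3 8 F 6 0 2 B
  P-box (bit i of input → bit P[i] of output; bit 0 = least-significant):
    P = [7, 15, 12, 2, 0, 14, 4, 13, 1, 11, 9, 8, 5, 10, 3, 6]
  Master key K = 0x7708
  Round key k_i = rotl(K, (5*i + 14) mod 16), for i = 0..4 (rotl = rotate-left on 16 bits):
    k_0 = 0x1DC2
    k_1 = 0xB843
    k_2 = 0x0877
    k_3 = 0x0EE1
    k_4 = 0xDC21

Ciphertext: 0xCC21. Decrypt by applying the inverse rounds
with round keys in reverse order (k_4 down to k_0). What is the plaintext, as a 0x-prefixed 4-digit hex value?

s_0 = ciphertext = 0xCC21
s_1 = InvRound(s_0, k_4) = 0xDDD6
s_2 = InvRound(s_1, k_3) = 0x2835
s_3 = InvRound(s_2, k_2) = 0xA2AD
s_4 = InvRound(s_3, k_1) = 0x83D8
s_5 = InvRound(s_4, k_0) = 0xC36C

0xC36C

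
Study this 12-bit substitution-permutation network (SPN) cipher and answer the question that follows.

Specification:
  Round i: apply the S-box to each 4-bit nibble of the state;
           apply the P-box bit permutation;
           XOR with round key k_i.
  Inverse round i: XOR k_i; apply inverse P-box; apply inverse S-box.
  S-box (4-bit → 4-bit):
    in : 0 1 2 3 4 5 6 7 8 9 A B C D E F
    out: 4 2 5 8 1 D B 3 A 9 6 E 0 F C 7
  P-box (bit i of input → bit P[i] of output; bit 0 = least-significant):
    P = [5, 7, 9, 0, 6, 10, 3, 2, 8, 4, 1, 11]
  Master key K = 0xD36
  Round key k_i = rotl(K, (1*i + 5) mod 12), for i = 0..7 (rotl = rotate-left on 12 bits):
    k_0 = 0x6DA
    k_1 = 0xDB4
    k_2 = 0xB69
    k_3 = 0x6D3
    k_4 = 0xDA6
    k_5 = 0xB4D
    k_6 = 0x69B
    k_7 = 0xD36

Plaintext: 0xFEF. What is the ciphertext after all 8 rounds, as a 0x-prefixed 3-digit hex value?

s_0 = plaintext = 0xFEF
s_1 = Round(s_0, k_0) = 0x564
s_2 = Round(s_1, k_1) = 0x0D2
s_3 = Round(s_2, k_2) = 0xD07
s_4 = Round(s_3, k_3) = 0xF69
s_5 = Round(s_4, k_4) = 0x8D1
s_6 = Round(s_5, k_5) = 0x791
s_7 = Round(s_6, k_6) = 0x74F
s_8 = Round(s_7, k_7) = 0xEC6

0xEC6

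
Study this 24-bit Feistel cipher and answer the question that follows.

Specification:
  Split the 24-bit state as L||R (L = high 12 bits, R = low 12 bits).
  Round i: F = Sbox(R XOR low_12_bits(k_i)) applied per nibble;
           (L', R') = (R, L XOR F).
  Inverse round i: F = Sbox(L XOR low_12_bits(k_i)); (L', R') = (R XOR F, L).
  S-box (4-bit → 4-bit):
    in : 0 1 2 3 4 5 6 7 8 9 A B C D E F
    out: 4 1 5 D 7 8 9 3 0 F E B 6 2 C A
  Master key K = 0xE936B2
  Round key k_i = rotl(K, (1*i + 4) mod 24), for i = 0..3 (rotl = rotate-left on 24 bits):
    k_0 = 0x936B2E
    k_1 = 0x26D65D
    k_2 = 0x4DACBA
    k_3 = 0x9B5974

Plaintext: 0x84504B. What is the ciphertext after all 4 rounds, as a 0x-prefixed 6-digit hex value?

s_0 = plaintext = 0x84504B
s_1 = Round(s_0, k_0) = 0x04B3DD
s_2 = Round(s_1, k_1) = 0x3DD84F
s_3 = Round(s_2, k_2) = 0x84F475
s_4 = Round(s_3, k_3) = 0x475A0E

0x475A0E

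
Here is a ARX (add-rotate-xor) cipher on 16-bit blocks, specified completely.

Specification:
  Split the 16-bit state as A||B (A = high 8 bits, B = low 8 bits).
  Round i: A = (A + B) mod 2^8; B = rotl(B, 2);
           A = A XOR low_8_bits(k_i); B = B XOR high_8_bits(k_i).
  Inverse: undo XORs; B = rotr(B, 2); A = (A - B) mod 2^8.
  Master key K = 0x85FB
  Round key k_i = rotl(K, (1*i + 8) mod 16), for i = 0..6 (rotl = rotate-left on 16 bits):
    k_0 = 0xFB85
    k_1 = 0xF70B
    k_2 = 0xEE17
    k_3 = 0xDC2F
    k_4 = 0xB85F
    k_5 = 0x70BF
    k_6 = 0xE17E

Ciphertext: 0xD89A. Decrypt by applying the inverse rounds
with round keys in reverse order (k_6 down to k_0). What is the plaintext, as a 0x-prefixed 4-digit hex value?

0x7E22

s_0 = ciphertext = 0xD89A
s_1 = InvRound(s_0, k_6) = 0xC8DE
s_2 = InvRound(s_1, k_5) = 0xCCAB
s_3 = InvRound(s_2, k_4) = 0xCFC4
s_4 = InvRound(s_3, k_3) = 0xDA06
s_5 = InvRound(s_4, k_2) = 0x933A
s_6 = InvRound(s_5, k_1) = 0x2573
s_7 = InvRound(s_6, k_0) = 0x7E22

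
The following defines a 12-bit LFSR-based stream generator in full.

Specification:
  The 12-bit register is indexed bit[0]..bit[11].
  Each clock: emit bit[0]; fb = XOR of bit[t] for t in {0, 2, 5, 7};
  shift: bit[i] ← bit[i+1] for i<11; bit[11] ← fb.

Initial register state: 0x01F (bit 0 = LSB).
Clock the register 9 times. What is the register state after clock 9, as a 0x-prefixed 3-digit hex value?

0x8C0

reg_0 = 0x01F
clock 1: out=1, reg = 0x00F
clock 2: out=1, reg = 0x007
clock 3: out=1, reg = 0x003
clock 4: out=1, reg = 0x801
clock 5: out=1, reg = 0xC00
clock 6: out=0, reg = 0x600
clock 7: out=0, reg = 0x300
clock 8: out=0, reg = 0x180
clock 9: out=0, reg = 0x8C0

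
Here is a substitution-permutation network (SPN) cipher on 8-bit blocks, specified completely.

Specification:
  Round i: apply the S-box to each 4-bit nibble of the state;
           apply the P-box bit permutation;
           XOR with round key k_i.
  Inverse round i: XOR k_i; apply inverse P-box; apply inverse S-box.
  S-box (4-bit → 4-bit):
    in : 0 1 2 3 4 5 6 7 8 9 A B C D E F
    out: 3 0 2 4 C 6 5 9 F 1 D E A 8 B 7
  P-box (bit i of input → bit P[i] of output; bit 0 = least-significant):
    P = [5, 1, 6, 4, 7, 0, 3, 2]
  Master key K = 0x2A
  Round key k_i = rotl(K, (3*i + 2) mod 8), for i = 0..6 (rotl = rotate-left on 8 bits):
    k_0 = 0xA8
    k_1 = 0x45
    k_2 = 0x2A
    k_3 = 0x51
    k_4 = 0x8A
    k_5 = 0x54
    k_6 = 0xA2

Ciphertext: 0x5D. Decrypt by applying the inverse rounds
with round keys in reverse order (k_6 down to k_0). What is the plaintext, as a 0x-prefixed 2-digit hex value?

s_0 = ciphertext = 0x5D
s_1 = InvRound(s_0, k_6) = 0x88
s_2 = InvRound(s_1, k_5) = 0xA4
s_3 = InvRound(s_2, k_4) = 0x40
s_4 = InvRound(s_3, k_3) = 0x2D
s_5 = InvRound(s_4, k_2) = 0xC2
s_6 = InvRound(s_5, k_1) = 0xE2
s_7 = InvRound(s_6, k_0) = 0x35

0x35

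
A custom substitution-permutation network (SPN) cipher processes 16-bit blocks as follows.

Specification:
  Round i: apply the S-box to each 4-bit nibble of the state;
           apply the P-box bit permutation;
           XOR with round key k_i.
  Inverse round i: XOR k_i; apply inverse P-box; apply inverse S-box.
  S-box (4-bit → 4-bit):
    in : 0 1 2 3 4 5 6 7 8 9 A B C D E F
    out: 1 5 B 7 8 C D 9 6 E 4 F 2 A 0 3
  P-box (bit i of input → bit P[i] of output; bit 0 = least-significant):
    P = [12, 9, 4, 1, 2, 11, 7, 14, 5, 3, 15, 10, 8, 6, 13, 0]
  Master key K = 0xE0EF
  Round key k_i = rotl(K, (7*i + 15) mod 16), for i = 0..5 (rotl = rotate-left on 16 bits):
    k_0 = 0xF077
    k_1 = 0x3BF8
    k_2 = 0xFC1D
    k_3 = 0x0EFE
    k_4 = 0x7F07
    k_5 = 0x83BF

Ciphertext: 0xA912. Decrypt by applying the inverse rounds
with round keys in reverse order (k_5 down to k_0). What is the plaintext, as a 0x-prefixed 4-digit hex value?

s_0 = ciphertext = 0xA912
s_1 = InvRound(s_0, k_5) = 0x5F3C
s_2 = InvRound(s_1, k_4) = 0x5FE5
s_3 = InvRound(s_2, k_3) = 0x7C46
s_4 = InvRound(s_3, k_2) = 0xD8E5
s_5 = InvRound(s_4, k_1) = 0x6878
s_6 = InvRound(s_5, k_0) = 0x48F7

0x48F7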